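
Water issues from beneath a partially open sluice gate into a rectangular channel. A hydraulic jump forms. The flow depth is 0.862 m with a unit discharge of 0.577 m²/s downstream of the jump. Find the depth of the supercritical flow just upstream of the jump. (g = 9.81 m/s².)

y₁ = 0.0833 m

V₂ = q/y₂ = 0.577/0.862 = 0.669 m/s; Fr₂ = V₂/√(g·y₂) = 0.230.
From the momentum equation (using Fr₂), y₁/y₂ = ½[√(1 + 8Fr₂²) − 1] = ½[√1.424 − 1] = 0.0966.
y₁ = 0.0966 × 0.862 = 0.0833 m.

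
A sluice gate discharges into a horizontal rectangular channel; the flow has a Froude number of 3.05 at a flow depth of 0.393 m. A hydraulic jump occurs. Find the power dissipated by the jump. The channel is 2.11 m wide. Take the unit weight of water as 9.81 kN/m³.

P = 28.6 kW

Fr₁ = 3.05 (given).
By Bélanger, y₂/y₁ = ½[√(1 + 8Fr₁²) − 1] = ½[√75.42 − 1] = 3.84.
y₂ = 3.84 × 0.393 = 1.51 m.
Head loss: ΔE = (y₂ − y₁)³/(4y₁y₂) = (1.51 − 0.393)³/(4×0.393×1.51) = 1.39/2.37 = 0.587 m.
V₁ = Fr₁·√(g·y₁) = 3.05×√(9.81×0.393) = 5.99 m/s; q = V₁·y₁ = 2.35 m²/s. Q = q·b = 2.35 × 2.11 = 4.97 m³/s. P = γ·Q·ΔE = 9.81 × 4.97 × 0.587 = 28.6 kW.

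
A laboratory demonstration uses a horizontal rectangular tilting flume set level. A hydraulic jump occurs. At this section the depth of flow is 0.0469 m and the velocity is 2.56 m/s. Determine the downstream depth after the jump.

Fr₁ = V₁/√(g·y₁) = 2.56/√(9.81×0.0469) = 3.77.
Sequent-depth ratio: y₂/y₁ = ½[√(1 + 8Fr₁²) − 1] = ½[√115.0 − 1] = 4.86.
y₂ = 4.86 × 0.0469 = 0.228 m.

y₂ = 0.228 m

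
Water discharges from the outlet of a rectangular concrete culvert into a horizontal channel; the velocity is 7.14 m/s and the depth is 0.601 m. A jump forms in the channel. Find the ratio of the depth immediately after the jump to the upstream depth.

y₂/y₁ = 3.69

Fr₁ = V₁/√(g·y₁) = 7.14/√(9.81×0.601) = 2.94.
By Bélanger, y₂/y₁ = ½[√(1 + 8Fr₁²) − 1] = ½[√70.17 − 1] = 3.69.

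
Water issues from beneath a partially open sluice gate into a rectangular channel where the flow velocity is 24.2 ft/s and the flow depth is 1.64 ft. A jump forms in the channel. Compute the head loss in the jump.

Fr₁ = V₁/√(g·y₁) = 24.2/√(32.2×1.64) = 3.33.
By Bélanger, y₂/y₁ = ½[√(1 + 8Fr₁²) − 1] = ½[√89.72 − 1] = 4.24.
y₂ = 4.24 × 1.64 = 6.95 ft.
q = V₁·y₁ = 24.2 × 1.64 = 39.7 ft²/s. V₂ = q/y₂ = 39.7/6.95 = 5.71 ft/s. E₁ = y₁ + V₁²/2g = 10.7 ft; E₂ = y₂ + V₂²/2g = 7.45 ft. ΔE = E₁ − E₂ = 3.28 ft.

ΔE = 3.28 ft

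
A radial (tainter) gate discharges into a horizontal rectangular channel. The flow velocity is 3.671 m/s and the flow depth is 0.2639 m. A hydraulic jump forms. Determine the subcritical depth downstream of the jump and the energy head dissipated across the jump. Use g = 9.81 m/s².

Fr₁ = V₁/√(g·y₁) = 3.671/√(9.81×0.2639) = 2.282.
By Bélanger, y₂/y₁ = ½[√(1 + 8Fr₁²) − 1] = ½[√42.644 − 1] = 2.765.
y₂ = 2.765 × 0.2639 = 0.7297 m.
Head loss: ΔE = (y₂ − y₁)³/(4y₁y₂) = (0.7297 − 0.2639)³/(4×0.2639×0.7297) = 0.1011/0.7703 = 0.1312 m.

y₂ = 0.7297 m; ΔE = 0.1312 m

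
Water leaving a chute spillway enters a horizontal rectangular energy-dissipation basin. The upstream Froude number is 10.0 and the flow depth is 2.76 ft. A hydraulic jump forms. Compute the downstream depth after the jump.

y₂ = 37.7 ft

Fr₁ = 10.0 (given).
Conjugate-depth relation: y₂/y₁ = ½[√(1 + 8Fr₁²) − 1] = ½[√801.0 − 1] = 13.7.
y₂ = 13.7 × 2.76 = 37.7 ft.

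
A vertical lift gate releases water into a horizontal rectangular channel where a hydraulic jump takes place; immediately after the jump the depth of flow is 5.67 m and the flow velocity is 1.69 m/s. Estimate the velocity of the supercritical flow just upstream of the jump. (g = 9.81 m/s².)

V₁ = 18.0 m/s

Fr₂ = V₂/√(g·y₂) = 1.69/√(9.81×5.67) = 0.227.
The Bélanger relation is symmetric: y₁/y₂ = ½[√(1 + 8Fr₂²) − 1] = ½[√1.411 − 1] = 0.0939.
y₁ = 0.0939 × 5.67 = 0.532 m.
V₁ = q/y₁ = 9.58/0.532 = 18.0 m/s.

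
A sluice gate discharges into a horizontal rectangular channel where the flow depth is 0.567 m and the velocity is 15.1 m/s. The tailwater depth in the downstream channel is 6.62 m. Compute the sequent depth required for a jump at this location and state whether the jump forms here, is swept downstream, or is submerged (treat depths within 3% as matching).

Fr₁ = V₁/√(g·y₁) = 15.1/√(9.81×0.567) = 6.40.
Bélanger equation: y₂/y₁ = ½[√(1 + 8Fr₁²) − 1] = ½[√328.9 − 1] = 8.57.
y₂ = 8.57 × 0.567 = 4.86 m.
Tailwater y_tw = 6.62 m: y_tw > y₂, so the jump is submerged.

y₂ = 4.86 m; the jump is submerged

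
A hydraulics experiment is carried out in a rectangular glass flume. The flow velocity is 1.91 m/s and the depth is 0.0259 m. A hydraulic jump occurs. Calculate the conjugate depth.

y₂ = 0.126 m

Fr₁ = V₁/√(g·y₁) = 1.91/√(9.81×0.0259) = 3.79.
Conjugate-depth relation: y₂/y₁ = ½[√(1 + 8Fr₁²) − 1] = ½[√115.9 − 1] = 4.88.
y₂ = 4.88 × 0.0259 = 0.126 m.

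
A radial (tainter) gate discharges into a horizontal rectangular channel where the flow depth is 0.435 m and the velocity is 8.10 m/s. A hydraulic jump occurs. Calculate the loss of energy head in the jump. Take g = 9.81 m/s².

Fr₁ = V₁/√(g·y₁) = 8.10/√(9.81×0.435) = 3.92.
From the momentum equation for a rectangular channel, y₂/y₁ = ½[√(1 + 8Fr₁²) − 1] = ½[√124.0 − 1] = 5.07.
y₂ = 5.07 × 0.435 = 2.20 m.
Head loss: ΔE = (y₂ − y₁)³/(4y₁y₂) = (2.20 − 0.435)³/(4×0.435×2.20) = 5.54/3.84 = 1.44 m.

ΔE = 1.44 m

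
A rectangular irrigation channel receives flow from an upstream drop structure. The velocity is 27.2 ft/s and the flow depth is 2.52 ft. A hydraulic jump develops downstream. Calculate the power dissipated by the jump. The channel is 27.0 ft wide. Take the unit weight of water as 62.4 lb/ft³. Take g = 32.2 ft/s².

P = 764 hp

Fr₁ = V₁/√(g·y₁) = 27.2/√(32.2×2.52) = 3.02.
Conjugate-depth relation: y₂/y₁ = ½[√(1 + 8Fr₁²) − 1] = ½[√73.94 − 1] = 3.80.
y₂ = 3.80 × 2.52 = 9.57 ft.
Head loss: ΔE = (y₂ − y₁)³/(4y₁y₂) = (9.57 − 2.52)³/(4×2.52×9.57) = 351/96.5 = 3.64 ft.
q = V₁·y₁ = 27.2 × 2.52 = 68.5 ft²/s. Q = q·b = 68.5 × 27.0 = 1851 cfs. P = γ·Q·ΔE/550 = 62.4 × 1851 × 3.64 / 550 = 764 hp.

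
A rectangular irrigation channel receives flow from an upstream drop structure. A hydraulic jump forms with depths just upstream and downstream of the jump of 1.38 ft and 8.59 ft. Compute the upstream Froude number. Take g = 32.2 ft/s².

For a rectangular channel the momentum equation gives q² = ½·g·y₁·y₂·(y₁ + y₂) = ½×32.2×1.38×8.59×9.97 = 1903.
q = √1903 = 43.6 ft²/s.
V₁ = q/y₁ = 31.6 ft/s; Fr₁ = V₁/√(g·y₁) = 4.74.

Fr₁ = 4.74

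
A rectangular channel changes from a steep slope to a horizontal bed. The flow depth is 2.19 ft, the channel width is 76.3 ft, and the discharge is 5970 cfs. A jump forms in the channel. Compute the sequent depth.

q = Q/b = 5970/76.3 = 78.2 ft²/s; V₁ = q/y₁ = 35.7 ft/s. Fr₁ = V₁/√(g·y₁) = 4.25.
Conjugate-depth relation: y₂/y₁ = ½[√(1 + 8Fr₁²) − 1] = ½[√145.8 − 1] = 5.54.
y₂ = 5.54 × 2.19 = 12.1 ft.

y₂ = 12.1 ft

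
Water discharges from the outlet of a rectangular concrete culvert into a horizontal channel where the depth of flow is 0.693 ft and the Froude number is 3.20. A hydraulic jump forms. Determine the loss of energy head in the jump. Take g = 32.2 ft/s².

ΔE = 1.22 ft

Fr₁ = 3.20 (given).
Sequent-depth ratio: y₂/y₁ = ½[√(1 + 8Fr₁²) − 1] = ½[√82.92 − 1] = 4.05.
y₂ = 4.05 × 0.693 = 2.81 ft.
V₁ = Fr₁·√(g·y₁) = 3.20×√(32.2×0.693) = 15.1 ft/s; q = V₁·y₁ = 10.5 ft²/s. V₂ = q/y₂ = 10.5/2.81 = 3.73 ft/s. E₁ = y₁ + V₁²/2g = 4.24 ft; E₂ = y₂ + V₂²/2g = 3.02 ft. ΔE = E₁ − E₂ = 1.22 ft.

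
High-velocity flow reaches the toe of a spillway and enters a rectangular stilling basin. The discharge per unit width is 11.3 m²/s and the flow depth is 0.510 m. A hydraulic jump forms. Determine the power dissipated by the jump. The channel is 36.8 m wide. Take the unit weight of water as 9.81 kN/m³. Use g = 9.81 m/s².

V₁ = q/y₁ = 11.3/0.510 = 22.2 m/s. Fr₁ = V₁/√(g·y₁) = 22.2/√(9.81×0.510) = 9.91.
By Bélanger, y₂/y₁ = ½[√(1 + 8Fr₁²) − 1] = ½[√786.0 − 1] = 13.5.
y₂ = 13.5 × 0.510 = 6.89 m.
V₂ = q/y₂ = 11.3/6.89 = 1.64 m/s. E₁ = y₁ + V₁²/2g = 25.5 m; E₂ = y₂ + V₂²/2g = 7.03 m. ΔE = E₁ − E₂ = 18.5 m.
Q = q·b = 11.3 × 36.8 = 416 m³/s. P = γ·Q·ΔE = 9.81 × 416 × 18.5 = 75472 kW.

P = 75472 kW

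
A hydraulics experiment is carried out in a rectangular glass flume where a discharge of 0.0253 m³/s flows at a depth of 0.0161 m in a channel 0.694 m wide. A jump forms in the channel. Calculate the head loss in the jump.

ΔE = 0.151 m

q = Q/b = 0.0253/0.694 = 0.0365 m²/s; V₁ = q/y₁ = 2.26 m/s. Fr₁ = V₁/√(g·y₁) = 5.70.
Sequent-depth ratio: y₂/y₁ = ½[√(1 + 8Fr₁²) − 1] = ½[√260.7 − 1] = 7.57.
y₂ = 7.57 × 0.0161 = 0.122 m.
V₂ = q/y₂ = 0.0365/0.122 = 0.299 m/s. E₁ = y₁ + V₁²/2g = 0.277 m; E₂ = y₂ + V₂²/2g = 0.126 m. ΔE = E₁ − E₂ = 0.151 m.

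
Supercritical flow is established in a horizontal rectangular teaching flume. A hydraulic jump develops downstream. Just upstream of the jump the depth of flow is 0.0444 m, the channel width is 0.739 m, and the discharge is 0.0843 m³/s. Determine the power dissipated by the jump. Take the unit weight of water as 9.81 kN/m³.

P = 0.119 kW

q = Q/b = 0.0843/0.739 = 0.114 m²/s; V₁ = q/y₁ = 2.57 m/s. Fr₁ = V₁/√(g·y₁) = 3.89.
From the momentum equation for a rectangular channel, y₂/y₁ = ½[√(1 + 8Fr₁²) − 1] = ½[√122.2 − 1] = 5.03.
y₂ = 5.03 × 0.0444 = 0.223 m.
V₂ = q/y₂ = 0.114/0.223 = 0.511 m/s. E₁ = y₁ + V₁²/2g = 0.381 m; E₂ = y₂ + V₂²/2g = 0.237 m. ΔE = E₁ − E₂ = 0.144 m.
P = γ·Q·ΔE = 9.81 × 0.0843 × 0.144 = 0.119 kW.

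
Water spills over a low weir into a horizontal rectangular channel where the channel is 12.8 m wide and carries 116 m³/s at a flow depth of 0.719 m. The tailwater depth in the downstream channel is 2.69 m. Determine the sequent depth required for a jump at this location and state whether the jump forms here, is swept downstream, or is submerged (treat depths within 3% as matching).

y₂ = 4.48 m; the jump is swept downstream

q = Q/b = 116/12.8 = 9.06 m²/s; V₁ = q/y₁ = 12.6 m/s. Fr₁ = V₁/√(g·y₁) = 4.75.
Conjugate-depth relation: y₂/y₁ = ½[√(1 + 8Fr₁²) − 1] = ½[√181.2 − 1] = 6.23.
y₂ = 6.23 × 0.719 = 4.48 m.
Tailwater y_tw = 2.69 m: y_tw < y₂, so the jump is swept downstream.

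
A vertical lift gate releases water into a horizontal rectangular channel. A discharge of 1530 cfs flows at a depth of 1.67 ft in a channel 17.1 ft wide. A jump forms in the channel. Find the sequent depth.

q = Q/b = 1530/17.1 = 89.5 ft²/s; V₁ = q/y₁ = 53.6 ft/s. Fr₁ = V₁/√(g·y₁) = 7.31.
Bélanger equation: y₂/y₁ = ½[√(1 + 8Fr₁²) − 1] = ½[√428.0 − 1] = 9.84.
y₂ = 9.84 × 1.67 = 16.4 ft.

y₂ = 16.4 ft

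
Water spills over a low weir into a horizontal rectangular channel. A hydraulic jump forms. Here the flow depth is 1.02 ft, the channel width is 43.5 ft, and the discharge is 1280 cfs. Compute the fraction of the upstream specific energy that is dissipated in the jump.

q = Q/b = 1280/43.5 = 29.4 ft²/s; V₁ = q/y₁ = 28.8 ft/s. Fr₁ = V₁/√(g·y₁) = 5.03.
Bélanger equation: y₂/y₁ = ½[√(1 + 8Fr₁²) − 1] = ½[√203.7 − 1] = 6.64.
y₂ = 6.64 × 1.02 = 6.77 ft.
E₁ = y₁ + V₁²/2g = 13.9 ft. ΔE = (y₂ − y₁)³/(4y₁y₂) = 6.88 ft. ΔE/E₁ = 6.88/13.9 = 0.493.

ΔE/E₁ = 0.493 (49.3%)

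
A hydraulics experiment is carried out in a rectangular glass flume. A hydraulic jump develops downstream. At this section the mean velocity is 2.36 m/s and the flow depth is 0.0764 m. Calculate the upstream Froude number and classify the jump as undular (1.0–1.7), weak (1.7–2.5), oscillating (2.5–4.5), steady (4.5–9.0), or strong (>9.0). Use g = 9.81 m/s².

Fr₁ = 2.73; oscillating jump

Fr₁ = V₁/√(g·y₁) = 2.36/√(9.81×0.0764) = 2.73.
Fr₁ = 2.73 lies in the oscillating range.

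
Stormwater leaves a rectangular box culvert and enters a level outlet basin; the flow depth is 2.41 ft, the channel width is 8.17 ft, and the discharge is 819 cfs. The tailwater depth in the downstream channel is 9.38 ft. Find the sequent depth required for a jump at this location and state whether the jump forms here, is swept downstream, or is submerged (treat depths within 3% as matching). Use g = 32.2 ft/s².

q = Q/b = 819/8.17 = 100 ft²/s; V₁ = q/y₁ = 41.6 ft/s. Fr₁ = V₁/√(g·y₁) = 4.72.
Sequent-depth ratio: y₂/y₁ = ½[√(1 + 8Fr₁²) − 1] = ½[√179.4 − 1] = 6.20.
y₂ = 6.20 × 2.41 = 14.9 ft.
Tailwater y_tw = 9.38 ft: y_tw < y₂, so the jump is swept downstream.

y₂ = 14.9 ft; the jump is swept downstream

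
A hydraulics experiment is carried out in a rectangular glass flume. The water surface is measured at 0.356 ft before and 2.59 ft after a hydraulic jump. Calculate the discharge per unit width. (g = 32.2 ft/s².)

For a rectangular channel the momentum equation gives q² = ½·g·y₁·y₂·(y₁ + y₂) = ½×32.2×0.356×2.59×2.95 = 43.7.
q = √43.7 = 6.61 ft²/s.

q = 6.61 ft²/s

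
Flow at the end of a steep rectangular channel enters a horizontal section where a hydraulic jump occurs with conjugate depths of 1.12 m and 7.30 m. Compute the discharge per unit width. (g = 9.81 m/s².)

q = 18.4 m²/s

For a rectangular channel the momentum equation gives q² = ½·g·y₁·y₂·(y₁ + y₂) = ½×9.81×1.12×7.30×8.42 = 338.
q = √338 = 18.4 m²/s.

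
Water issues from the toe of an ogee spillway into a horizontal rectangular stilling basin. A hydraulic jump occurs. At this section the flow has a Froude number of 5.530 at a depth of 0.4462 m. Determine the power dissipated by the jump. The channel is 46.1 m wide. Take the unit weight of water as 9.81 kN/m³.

Fr₁ = 5.530 (given).
Conjugate-depth relation: y₂/y₁ = ½[√(1 + 8Fr₁²) − 1] = ½[√245.65 − 1] = 7.337.
y₂ = 7.337 × 0.4462 = 3.274 m.
V₁ = Fr₁·√(g·y₁) = 5.530×√(9.81×0.4462) = 11.57 m/s; q = V₁·y₁ = 5.162 m²/s. V₂ = q/y₂ = 5.162/3.274 = 1.577 m/s. E₁ = y₁ + V₁²/2g = 7.269 m; E₂ = y₂ + V₂²/2g = 3.400 m. ΔE = E₁ − E₂ = 3.868 m.
Q = q·b = 5.162 × 46.1 = 238.0 m³/s. P = γ·Q·ΔE = 9.81 × 238.0 × 3.868 = 9032 kW.

P = 9032 kW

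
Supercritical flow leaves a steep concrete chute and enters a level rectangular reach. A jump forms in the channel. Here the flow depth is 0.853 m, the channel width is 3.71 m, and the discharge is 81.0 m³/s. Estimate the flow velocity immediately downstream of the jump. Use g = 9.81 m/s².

V₂ = 2.13 m/s

q = Q/b = 81.0/3.71 = 21.8 m²/s; V₁ = q/y₁ = 25.6 m/s. Fr₁ = V₁/√(g·y₁) = 8.85.
Conjugate-depth relation: y₂/y₁ = ½[√(1 + 8Fr₁²) − 1] = ½[√627.3 − 1] = 12.0.
y₂ = 12.0 × 0.853 = 10.3 m.
V₂ = q/y₂ = 21.8/10.3 = 2.13 m/s.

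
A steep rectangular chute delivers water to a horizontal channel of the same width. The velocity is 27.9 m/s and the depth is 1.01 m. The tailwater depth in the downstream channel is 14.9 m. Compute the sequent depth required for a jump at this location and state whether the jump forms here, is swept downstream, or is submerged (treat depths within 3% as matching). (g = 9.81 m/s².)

y₂ = 12.2 m; the jump is submerged

Fr₁ = V₁/√(g·y₁) = 27.9/√(9.81×1.01) = 8.86.
Sequent-depth ratio: y₂/y₁ = ½[√(1 + 8Fr₁²) − 1] = ½[√629.5 − 1] = 12.0.
y₂ = 12.0 × 1.01 = 12.2 m.
Tailwater y_tw = 14.9 m: y_tw > y₂, so the jump is submerged.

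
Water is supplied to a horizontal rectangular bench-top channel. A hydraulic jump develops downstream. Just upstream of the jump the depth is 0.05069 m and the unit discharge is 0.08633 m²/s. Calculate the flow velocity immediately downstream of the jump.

V₂ = 0.5769 m/s

V₁ = q/y₁ = 0.08633/0.05069 = 1.703 m/s. Fr₁ = V₁/√(g·y₁) = 1.703/√(9.81×0.05069) = 2.415.
From the momentum equation for a rectangular channel, y₂/y₁ = ½[√(1 + 8Fr₁²) − 1] = ½[√47.664 − 1] = 2.952.
y₂ = 2.952 × 0.05069 = 0.1496 m.
V₂ = q/y₂ = 0.08633/0.1496 = 0.5769 m/s.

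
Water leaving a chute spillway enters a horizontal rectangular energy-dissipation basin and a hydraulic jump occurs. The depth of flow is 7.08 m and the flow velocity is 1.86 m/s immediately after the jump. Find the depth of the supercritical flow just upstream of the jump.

Fr₂ = V₂/√(g·y₂) = 1.86/√(9.81×7.08) = 0.223.
The Bélanger relation is symmetric: y₁/y₂ = ½[√(1 + 8Fr₂²) − 1] = ½[√1.398 − 1] = 0.0913.
y₁ = 0.0913 × 7.08 = 0.646 m.

y₁ = 0.646 m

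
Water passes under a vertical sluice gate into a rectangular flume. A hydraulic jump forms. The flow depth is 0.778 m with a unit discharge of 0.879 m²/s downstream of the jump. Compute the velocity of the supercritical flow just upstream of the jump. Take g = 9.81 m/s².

V₁ = 4.27 m/s

V₂ = q/y₂ = 0.879/0.778 = 1.13 m/s; Fr₂ = V₂/√(g·y₂) = 0.409.
Since the conjugate-depth ratio holds either way, y₁/y₂ = ½[√(1 + 8Fr₂²) − 1] = ½[√2.338 − 1] = 0.265.
y₁ = 0.265 × 0.778 = 0.206 m.
V₁ = q/y₁ = 0.879/0.206 = 4.27 m/s.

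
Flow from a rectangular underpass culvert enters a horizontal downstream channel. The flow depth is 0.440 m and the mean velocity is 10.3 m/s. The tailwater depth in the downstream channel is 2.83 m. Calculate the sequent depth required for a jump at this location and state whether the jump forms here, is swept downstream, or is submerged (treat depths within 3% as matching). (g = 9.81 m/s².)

Fr₁ = V₁/√(g·y₁) = 10.3/√(9.81×0.440) = 4.96.
Conjugate-depth relation: y₂/y₁ = ½[√(1 + 8Fr₁²) − 1] = ½[√197.6 − 1] = 6.53.
y₂ = 6.53 × 0.440 = 2.87 m.
Tailwater y_tw = 2.83 m: y_tw ≈ y₂, so the jump forms here.

y₂ = 2.87 m; the jump forms here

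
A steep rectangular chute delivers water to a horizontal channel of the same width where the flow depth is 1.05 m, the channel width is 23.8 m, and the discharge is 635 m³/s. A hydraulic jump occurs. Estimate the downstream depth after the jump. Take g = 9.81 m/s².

q = Q/b = 635/23.8 = 26.7 m²/s; V₁ = q/y₁ = 25.4 m/s. Fr₁ = V₁/√(g·y₁) = 7.92.
By Bélanger, y₂/y₁ = ½[√(1 + 8Fr₁²) − 1] = ½[√502.5 − 1] = 10.7.
y₂ = 10.7 × 1.05 = 11.2 m.

y₂ = 11.2 m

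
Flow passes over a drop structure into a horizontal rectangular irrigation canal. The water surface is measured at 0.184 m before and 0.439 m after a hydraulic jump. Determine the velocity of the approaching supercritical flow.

For a rectangular channel the momentum equation gives q² = ½·g·y₁·y₂·(y₁ + y₂) = ½×9.81×0.184×0.439×0.623 = 0.247.
q = √0.247 = 0.497 m²/s.
V₁ = q/y₁ = 0.497/0.184 = 2.70 m/s.

V₁ = 2.70 m/s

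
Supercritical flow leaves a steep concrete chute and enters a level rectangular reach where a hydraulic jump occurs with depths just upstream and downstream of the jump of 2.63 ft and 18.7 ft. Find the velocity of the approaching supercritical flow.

V₁ = 49.4 ft/s

For a rectangular channel the momentum equation gives q² = ½·g·y₁·y₂·(y₁ + y₂) = ½×32.2×2.63×18.7×21.3 = 16889.
q = √16889 = 130 ft²/s.
V₁ = q/y₁ = 130/2.63 = 49.4 ft/s.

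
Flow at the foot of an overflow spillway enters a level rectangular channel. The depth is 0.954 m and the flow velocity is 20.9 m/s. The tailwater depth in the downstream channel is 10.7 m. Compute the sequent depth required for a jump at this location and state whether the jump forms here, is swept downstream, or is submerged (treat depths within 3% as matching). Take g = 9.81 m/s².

y₂ = 8.75 m; the jump is submerged

Fr₁ = V₁/√(g·y₁) = 20.9/√(9.81×0.954) = 6.83.
Conjugate-depth relation: y₂/y₁ = ½[√(1 + 8Fr₁²) − 1] = ½[√374.4 − 1] = 9.17.
y₂ = 9.17 × 0.954 = 8.75 m.
Tailwater y_tw = 10.7 m: y_tw > y₂, so the jump is submerged.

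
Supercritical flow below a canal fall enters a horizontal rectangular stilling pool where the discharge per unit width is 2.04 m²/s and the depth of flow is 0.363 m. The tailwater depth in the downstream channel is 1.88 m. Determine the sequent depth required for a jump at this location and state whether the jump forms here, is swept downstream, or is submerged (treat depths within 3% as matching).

V₁ = q/y₁ = 2.04/0.363 = 5.62 m/s. Fr₁ = V₁/√(g·y₁) = 5.62/√(9.81×0.363) = 2.98.
Sequent-depth ratio: y₂/y₁ = ½[√(1 + 8Fr₁²) − 1] = ½[√71.95 − 1] = 3.74.
y₂ = 3.74 × 0.363 = 1.36 m.
Tailwater y_tw = 1.88 m: y_tw > y₂, so the jump is submerged.

y₂ = 1.36 m; the jump is submerged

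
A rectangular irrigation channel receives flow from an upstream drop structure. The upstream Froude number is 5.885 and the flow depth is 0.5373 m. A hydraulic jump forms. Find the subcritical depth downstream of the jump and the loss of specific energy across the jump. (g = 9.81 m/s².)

Fr₁ = 5.885 (given).
From the momentum equation for a rectangular channel, y₂/y₁ = ½[√(1 + 8Fr₁²) − 1] = ½[√278.07 − 1] = 7.838.
y₂ = 7.838 × 0.5373 = 4.211 m.
Head loss: ΔE = (y₂ − y₁)³/(4y₁y₂) = (4.211 − 0.5373)³/(4×0.5373×4.211) = 49.59/9.051 = 5.479 m.

y₂ = 4.211 m; ΔE = 5.479 m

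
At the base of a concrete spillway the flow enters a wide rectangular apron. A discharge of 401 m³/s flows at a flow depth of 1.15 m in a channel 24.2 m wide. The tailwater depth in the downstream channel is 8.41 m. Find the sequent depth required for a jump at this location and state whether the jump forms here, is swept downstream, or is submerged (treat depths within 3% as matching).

q = Q/b = 401/24.2 = 16.6 m²/s; V₁ = q/y₁ = 14.4 m/s. Fr₁ = V₁/√(g·y₁) = 4.29.
From the momentum equation for a rectangular channel, y₂/y₁ = ½[√(1 + 8Fr₁²) − 1] = ½[√148.2 − 1] = 5.59.
y₂ = 5.59 × 1.15 = 6.43 m.
Tailwater y_tw = 8.41 m: y_tw > y₂, so the jump is submerged.

y₂ = 6.43 m; the jump is submerged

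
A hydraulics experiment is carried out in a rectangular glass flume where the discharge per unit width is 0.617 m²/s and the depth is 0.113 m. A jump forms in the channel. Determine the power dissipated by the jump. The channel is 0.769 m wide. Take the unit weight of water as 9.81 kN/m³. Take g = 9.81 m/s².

V₁ = q/y₁ = 0.617/0.113 = 5.46 m/s. Fr₁ = V₁/√(g·y₁) = 5.46/√(9.81×0.113) = 5.19.
From the momentum equation for a rectangular channel, y₂/y₁ = ½[√(1 + 8Fr₁²) − 1] = ½[√216.2 − 1] = 6.85.
y₂ = 6.85 × 0.113 = 0.774 m.
Head loss: ΔE = (y₂ − y₁)³/(4y₁y₂) = (0.774 − 0.113)³/(4×0.113×0.774) = 0.289/0.350 = 0.826 m.
Q = q·b = 0.617 × 0.769 = 0.474 m³/s. P = γ·Q·ΔE = 9.81 × 0.474 × 0.826 = 3.84 kW.

P = 3.84 kW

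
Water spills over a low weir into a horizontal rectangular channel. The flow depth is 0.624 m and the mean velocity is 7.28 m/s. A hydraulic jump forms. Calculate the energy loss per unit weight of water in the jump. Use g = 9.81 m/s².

Fr₁ = V₁/√(g·y₁) = 7.28/√(9.81×0.624) = 2.94.
From the momentum equation for a rectangular channel, y₂/y₁ = ½[√(1 + 8Fr₁²) − 1] = ½[√70.26 − 1] = 3.69.
y₂ = 3.69 × 0.624 = 2.30 m.
q = V₁·y₁ = 7.28 × 0.624 = 4.54 m²/s. V₂ = q/y₂ = 4.54/2.30 = 1.97 m/s. E₁ = y₁ + V₁²/2g = 3.33 m; E₂ = y₂ + V₂²/2g = 2.50 m. ΔE = E₁ − E₂ = 0.824 m.

ΔE = 0.824 m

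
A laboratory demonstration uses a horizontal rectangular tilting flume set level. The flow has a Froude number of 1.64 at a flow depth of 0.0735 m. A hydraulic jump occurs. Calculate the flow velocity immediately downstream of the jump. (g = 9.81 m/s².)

V₂ = 0.744 m/s

Fr₁ = 1.64 (given).
By Bélanger, y₂/y₁ = ½[√(1 + 8Fr₁²) − 1] = ½[√22.52 − 1] = 1.87.
y₂ = 1.87 × 0.0735 = 0.138 m.
V₁ = Fr₁·√(g·y₁) = 1.64×√(9.81×0.0735) = 1.39 m/s; q = V₁·y₁ = 0.102 m²/s.
V₂ = q/y₂ = 0.102/0.138 = 0.744 m/s.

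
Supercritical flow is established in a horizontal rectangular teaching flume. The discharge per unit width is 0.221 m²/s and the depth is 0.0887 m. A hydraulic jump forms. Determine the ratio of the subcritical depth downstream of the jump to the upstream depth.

V₁ = q/y₁ = 0.221/0.0887 = 2.49 m/s. Fr₁ = V₁/√(g·y₁) = 2.49/√(9.81×0.0887) = 2.67.
Bélanger equation: y₂/y₁ = ½[√(1 + 8Fr₁²) − 1] = ½[√58.07 − 1] = 3.31.

y₂/y₁ = 3.31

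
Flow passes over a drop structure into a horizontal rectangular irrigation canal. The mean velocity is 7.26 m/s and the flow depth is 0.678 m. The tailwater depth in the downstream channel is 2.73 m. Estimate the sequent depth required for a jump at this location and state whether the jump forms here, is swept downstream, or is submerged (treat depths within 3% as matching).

y₂ = 2.38 m; the jump is submerged

Fr₁ = V₁/√(g·y₁) = 7.26/√(9.81×0.678) = 2.82.
From the momentum equation for a rectangular channel, y₂/y₁ = ½[√(1 + 8Fr₁²) − 1] = ½[√64.40 − 1] = 3.51.
y₂ = 3.51 × 0.678 = 2.38 m.
Tailwater y_tw = 2.73 m: y_tw > y₂, so the jump is submerged.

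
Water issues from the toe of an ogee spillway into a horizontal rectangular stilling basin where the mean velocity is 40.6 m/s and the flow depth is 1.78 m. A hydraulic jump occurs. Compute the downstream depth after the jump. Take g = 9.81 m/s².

y₂ = 23.6 m

Fr₁ = V₁/√(g·y₁) = 40.6/√(9.81×1.78) = 9.72.
Sequent-depth ratio: y₂/y₁ = ½[√(1 + 8Fr₁²) − 1] = ½[√756.2 − 1] = 13.2.
y₂ = 13.2 × 1.78 = 23.6 m.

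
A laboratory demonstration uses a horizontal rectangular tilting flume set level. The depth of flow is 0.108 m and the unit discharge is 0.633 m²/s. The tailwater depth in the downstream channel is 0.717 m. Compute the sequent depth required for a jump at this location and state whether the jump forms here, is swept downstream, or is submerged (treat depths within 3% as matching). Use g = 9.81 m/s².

V₁ = q/y₁ = 0.633/0.108 = 5.86 m/s. Fr₁ = V₁/√(g·y₁) = 5.86/√(9.81×0.108) = 5.69.
Bélanger equation: y₂/y₁ = ½[√(1 + 8Fr₁²) − 1] = ½[√260.4 − 1] = 7.57.
y₂ = 7.57 × 0.108 = 0.817 m.
Tailwater y_tw = 0.717 m: y_tw < y₂, so the jump is swept downstream.

y₂ = 0.817 m; the jump is swept downstream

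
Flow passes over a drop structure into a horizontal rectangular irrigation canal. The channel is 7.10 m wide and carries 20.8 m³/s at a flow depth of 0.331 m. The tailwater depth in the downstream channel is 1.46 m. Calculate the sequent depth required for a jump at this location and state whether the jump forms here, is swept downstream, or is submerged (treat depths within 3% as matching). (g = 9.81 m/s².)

q = Q/b = 20.8/7.10 = 2.93 m²/s; V₁ = q/y₁ = 8.85 m/s. Fr₁ = V₁/√(g·y₁) = 4.91.
From the momentum equation for a rectangular channel, y₂/y₁ = ½[√(1 + 8Fr₁²) − 1] = ½[√194.0 − 1] = 6.46.
y₂ = 6.46 × 0.331 = 2.14 m.
Tailwater y_tw = 1.46 m: y_tw < y₂, so the jump is swept downstream.

y₂ = 2.14 m; the jump is swept downstream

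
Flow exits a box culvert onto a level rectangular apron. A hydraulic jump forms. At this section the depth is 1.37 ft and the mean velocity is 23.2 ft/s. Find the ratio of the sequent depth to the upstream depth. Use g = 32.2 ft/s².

y₂/y₁ = 4.47

Fr₁ = V₁/√(g·y₁) = 23.2/√(32.2×1.37) = 3.49.
From the momentum equation for a rectangular channel, y₂/y₁ = ½[√(1 + 8Fr₁²) − 1] = ½[√98.61 − 1] = 4.47.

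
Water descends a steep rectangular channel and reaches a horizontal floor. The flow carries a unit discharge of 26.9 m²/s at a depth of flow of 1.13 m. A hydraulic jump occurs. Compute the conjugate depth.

y₂ = 10.9 m

V₁ = q/y₁ = 26.9/1.13 = 23.8 m/s. Fr₁ = V₁/√(g·y₁) = 23.8/√(9.81×1.13) = 7.15.
Bélanger equation: y₂/y₁ = ½[√(1 + 8Fr₁²) − 1] = ½[√410.0 − 1] = 9.62.
y₂ = 9.62 × 1.13 = 10.9 m.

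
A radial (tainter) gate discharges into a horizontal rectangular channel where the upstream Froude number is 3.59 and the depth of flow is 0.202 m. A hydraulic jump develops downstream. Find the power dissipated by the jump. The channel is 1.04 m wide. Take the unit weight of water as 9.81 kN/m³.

P = 5.34 kW

Fr₁ = 3.59 (given).
By Bélanger, y₂/y₁ = ½[√(1 + 8Fr₁²) − 1] = ½[√104.1 − 1] = 4.60.
y₂ = 4.60 × 0.202 = 0.930 m.
V₁ = Fr₁·√(g·y₁) = 3.59×√(9.81×0.202) = 5.05 m/s; q = V₁·y₁ = 1.02 m²/s. V₂ = q/y₂ = 1.02/0.930 = 1.10 m/s. E₁ = y₁ + V₁²/2g = 1.50 m; E₂ = y₂ + V₂²/2g = 0.991 m. ΔE = E₁ − E₂ = 0.513 m.
Q = q·b = 1.02 × 1.04 = 1.06 m³/s. P = γ·Q·ΔE = 9.81 × 1.06 × 0.513 = 5.34 kW.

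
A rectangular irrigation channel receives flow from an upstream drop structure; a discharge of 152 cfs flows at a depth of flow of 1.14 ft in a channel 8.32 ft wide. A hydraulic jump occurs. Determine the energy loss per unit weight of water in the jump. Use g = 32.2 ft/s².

ΔE = 1.02 ft

q = Q/b = 152/8.32 = 18.3 ft²/s; V₁ = q/y₁ = 16.0 ft/s. Fr₁ = V₁/√(g·y₁) = 2.65.
Bélanger equation: y₂/y₁ = ½[√(1 + 8Fr₁²) − 1] = ½[√56.97 − 1] = 3.27.
y₂ = 3.27 × 1.14 = 3.73 ft.
V₂ = q/y₂ = 18.3/3.73 = 4.89 ft/s. E₁ = y₁ + V₁²/2g = 5.13 ft; E₂ = y₂ + V₂²/2g = 4.10 ft. ΔE = E₁ − E₂ = 1.02 ft.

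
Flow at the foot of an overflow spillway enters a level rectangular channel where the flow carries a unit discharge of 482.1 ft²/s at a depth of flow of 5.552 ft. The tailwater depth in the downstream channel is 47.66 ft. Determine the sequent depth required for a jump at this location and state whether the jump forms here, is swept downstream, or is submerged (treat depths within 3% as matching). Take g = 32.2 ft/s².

V₁ = q/y₁ = 482.1/5.552 = 86.83 ft/s. Fr₁ = V₁/√(g·y₁) = 86.83/√(32.2×5.552) = 6.494.
From the momentum equation for a rectangular channel, y₂/y₁ = ½[√(1 + 8Fr₁²) − 1] = ½[√338.41 − 1] = 8.698.
y₂ = 8.698 × 5.552 = 48.29 ft.
Tailwater y_tw = 47.66 ft: y_tw ≈ y₂, so the jump forms here.

y₂ = 48.29 ft; the jump forms here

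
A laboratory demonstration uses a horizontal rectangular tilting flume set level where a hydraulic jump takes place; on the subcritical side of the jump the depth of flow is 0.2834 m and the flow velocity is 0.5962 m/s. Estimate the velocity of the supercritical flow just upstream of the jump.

Fr₂ = V₂/√(g·y₂) = 0.5962/√(9.81×0.2834) = 0.3576.
From the momentum equation (using Fr₂), y₁/y₂ = ½[√(1 + 8Fr₂²) − 1] = ½[√2.0228 − 1] = 0.2111.
y₁ = 0.2111 × 0.2834 = 0.05983 m.
V₁ = q/y₁ = 0.1690/0.05983 = 2.824 m/s.

V₁ = 2.824 m/s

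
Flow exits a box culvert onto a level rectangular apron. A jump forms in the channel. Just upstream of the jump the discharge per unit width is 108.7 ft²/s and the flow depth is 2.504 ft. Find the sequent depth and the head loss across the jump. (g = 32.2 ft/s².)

y₂ = 15.91 ft; ΔE = 15.13 ft

V₁ = q/y₁ = 108.7/2.504 = 43.41 ft/s. Fr₁ = V₁/√(g·y₁) = 43.41/√(32.2×2.504) = 4.834.
Bélanger equation: y₂/y₁ = ½[√(1 + 8Fr₁²) − 1] = ½[√187.98 − 1] = 6.355.
y₂ = 6.355 × 2.504 = 15.91 ft.
Head loss: ΔE = (y₂ − y₁)³/(4y₁y₂) = (15.91 − 2.504)³/(4×2.504×15.91) = 2411/159.4 = 15.13 ft.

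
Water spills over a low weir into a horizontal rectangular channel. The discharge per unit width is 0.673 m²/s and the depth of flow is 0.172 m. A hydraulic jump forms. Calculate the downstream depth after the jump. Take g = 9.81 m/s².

y₂ = 0.652 m

V₁ = q/y₁ = 0.673/0.172 = 3.91 m/s. Fr₁ = V₁/√(g·y₁) = 3.91/√(9.81×0.172) = 3.01.
Sequent-depth ratio: y₂/y₁ = ½[√(1 + 8Fr₁²) − 1] = ½[√73.59 − 1] = 3.79.
y₂ = 3.79 × 0.172 = 0.652 m.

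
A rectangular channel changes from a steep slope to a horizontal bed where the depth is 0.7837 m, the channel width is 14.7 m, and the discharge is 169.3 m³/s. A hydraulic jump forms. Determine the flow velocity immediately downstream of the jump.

q = Q/b = 169.3/14.7 = 11.52 m²/s; V₁ = q/y₁ = 14.70 m/s. Fr₁ = V₁/√(g·y₁) = 5.300.
Bélanger equation: y₂/y₁ = ½[√(1 + 8Fr₁²) − 1] = ½[√225.72 − 1] = 7.012.
y₂ = 7.012 × 0.7837 = 5.495 m.
V₂ = q/y₂ = 11.52/5.495 = 2.096 m/s.

V₂ = 2.096 m/s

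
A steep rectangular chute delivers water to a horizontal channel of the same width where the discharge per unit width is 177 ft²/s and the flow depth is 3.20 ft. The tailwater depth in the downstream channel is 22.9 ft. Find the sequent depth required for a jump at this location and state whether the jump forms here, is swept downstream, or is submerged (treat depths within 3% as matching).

y₂ = 23.1 ft; the jump forms here

V₁ = q/y₁ = 177/3.20 = 55.3 ft/s. Fr₁ = V₁/√(g·y₁) = 55.3/√(32.2×3.20) = 5.45.
Bélanger equation: y₂/y₁ = ½[√(1 + 8Fr₁²) − 1] = ½[√238.5 − 1] = 7.22.
y₂ = 7.22 × 3.20 = 23.1 ft.
Tailwater y_tw = 22.9 ft: y_tw ≈ y₂, so the jump forms here.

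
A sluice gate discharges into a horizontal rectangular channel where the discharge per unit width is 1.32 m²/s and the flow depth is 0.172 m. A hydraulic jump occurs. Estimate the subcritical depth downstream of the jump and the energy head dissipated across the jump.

V₁ = q/y₁ = 1.32/0.172 = 7.67 m/s. Fr₁ = V₁/√(g·y₁) = 7.67/√(9.81×0.172) = 5.91.
Sequent-depth ratio: y₂/y₁ = ½[√(1 + 8Fr₁²) − 1] = ½[√280.2 − 1] = 7.87.
y₂ = 7.87 × 0.172 = 1.35 m.
Head loss: ΔE = (y₂ − y₁)³/(4y₁y₂) = (1.35 − 0.172)³/(4×0.172×1.35) = 1.65/0.931 = 1.77 m.

y₂ = 1.35 m; ΔE = 1.77 m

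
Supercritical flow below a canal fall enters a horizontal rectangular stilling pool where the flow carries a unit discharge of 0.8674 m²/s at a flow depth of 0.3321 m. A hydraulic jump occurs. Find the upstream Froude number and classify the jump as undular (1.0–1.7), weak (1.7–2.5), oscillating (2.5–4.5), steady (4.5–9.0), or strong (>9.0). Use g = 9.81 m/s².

V₁ = q/y₁ = 0.8674/0.3321 = 2.612 m/s. Fr₁ = V₁/√(g·y₁) = 2.612/√(9.81×0.3321) = 1.447.
Fr₁ = 1.447 lies in the undular range.

Fr₁ = 1.447; undular jump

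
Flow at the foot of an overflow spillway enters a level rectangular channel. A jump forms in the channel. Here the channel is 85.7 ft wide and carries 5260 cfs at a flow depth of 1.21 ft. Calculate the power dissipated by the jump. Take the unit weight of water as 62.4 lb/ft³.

q = Q/b = 5260/85.7 = 61.4 ft²/s; V₁ = q/y₁ = 50.7 ft/s. Fr₁ = V₁/√(g·y₁) = 8.13.
Conjugate-depth relation: y₂/y₁ = ½[√(1 + 8Fr₁²) − 1] = ½[√529.3 − 1] = 11.0.
y₂ = 11.0 × 1.21 = 13.3 ft.
Head loss: ΔE = (y₂ − y₁)³/(4y₁y₂) = (13.3 − 1.21)³/(4×1.21×13.3) = 1773/64.4 = 27.5 ft.
P = γ·Q·ΔE/550 = 62.4 × 5260 × 27.5 / 550 = 16423 hp.

P = 16423 hp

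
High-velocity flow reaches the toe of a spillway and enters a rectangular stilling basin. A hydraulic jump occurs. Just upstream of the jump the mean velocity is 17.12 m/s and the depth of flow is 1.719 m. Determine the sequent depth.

Fr₁ = V₁/√(g·y₁) = 17.12/√(9.81×1.719) = 4.169.
By Bélanger, y₂/y₁ = ½[√(1 + 8Fr₁²) − 1] = ½[√140.04 − 1] = 5.417.
y₂ = 5.417 × 1.719 = 9.312 m.

y₂ = 9.312 m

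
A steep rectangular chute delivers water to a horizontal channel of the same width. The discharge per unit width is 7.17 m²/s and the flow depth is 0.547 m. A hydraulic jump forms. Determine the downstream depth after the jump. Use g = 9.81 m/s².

y₂ = 4.11 m

V₁ = q/y₁ = 7.17/0.547 = 13.1 m/s. Fr₁ = V₁/√(g·y₁) = 13.1/√(9.81×0.547) = 5.66.
Conjugate-depth relation: y₂/y₁ = ½[√(1 + 8Fr₁²) − 1] = ½[√257.2 − 1] = 7.52.
y₂ = 7.52 × 0.547 = 4.11 m.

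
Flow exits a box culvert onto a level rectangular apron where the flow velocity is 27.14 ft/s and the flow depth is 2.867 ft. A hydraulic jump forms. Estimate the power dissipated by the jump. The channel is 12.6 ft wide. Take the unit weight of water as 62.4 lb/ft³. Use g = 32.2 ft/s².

P = 364.4 hp

Fr₁ = V₁/√(g·y₁) = 27.14/√(32.2×2.867) = 2.825.
Sequent-depth ratio: y₂/y₁ = ½[√(1 + 8Fr₁²) − 1] = ½[√64.830 − 1] = 3.526.
y₂ = 3.526 × 2.867 = 10.11 ft.
Head loss: ΔE = (y₂ − y₁)³/(4y₁y₂) = (10.11 − 2.867)³/(4×2.867×10.11) = 379.8/115.9 = 3.276 ft.
q = V₁·y₁ = 27.14 × 2.867 = 77.81 ft²/s. Q = q·b = 77.81 × 12.6 = 980.4 cfs. P = γ·Q·ΔE/550 = 62.4 × 980.4 × 3.276 / 550 = 364.4 hp.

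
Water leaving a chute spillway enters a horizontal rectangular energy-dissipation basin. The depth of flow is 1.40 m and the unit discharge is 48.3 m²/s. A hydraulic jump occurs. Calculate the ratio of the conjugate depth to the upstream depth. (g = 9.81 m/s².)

V₁ = q/y₁ = 48.3/1.40 = 34.5 m/s. Fr₁ = V₁/√(g·y₁) = 34.5/√(9.81×1.40) = 9.31.
By Bélanger, y₂/y₁ = ½[√(1 + 8Fr₁²) − 1] = ½[√694.3 − 1] = 12.7.

y₂/y₁ = 12.7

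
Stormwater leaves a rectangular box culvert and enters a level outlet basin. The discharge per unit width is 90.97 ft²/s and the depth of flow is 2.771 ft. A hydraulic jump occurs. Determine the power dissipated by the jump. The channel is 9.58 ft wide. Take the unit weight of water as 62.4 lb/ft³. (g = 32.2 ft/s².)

P = 628.2 hp

V₁ = q/y₁ = 90.97/2.771 = 32.83 ft/s. Fr₁ = V₁/√(g·y₁) = 32.83/√(32.2×2.771) = 3.475.
Bélanger equation: y₂/y₁ = ½[√(1 + 8Fr₁²) − 1] = ½[√97.632 − 1] = 4.440.
y₂ = 4.440 × 2.771 = 12.30 ft.
Head loss: ΔE = (y₂ − y₁)³/(4y₁y₂) = (12.30 − 2.771)³/(4×2.771×12.30) = 866.5/136.4 = 6.353 ft.
Q = q·b = 90.97 × 9.58 = 871.5 cfs. P = γ·Q·ΔE/550 = 62.4 × 871.5 × 6.353 / 550 = 628.2 hp.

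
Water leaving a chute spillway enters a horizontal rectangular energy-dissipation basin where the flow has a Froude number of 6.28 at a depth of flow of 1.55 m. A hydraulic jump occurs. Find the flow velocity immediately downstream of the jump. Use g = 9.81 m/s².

V₂ = 2.92 m/s

Fr₁ = 6.28 (given).
Sequent-depth ratio: y₂/y₁ = ½[√(1 + 8Fr₁²) − 1] = ½[√316.5 − 1] = 8.40.
y₂ = 8.40 × 1.55 = 13.0 m.
V₁ = Fr₁·√(g·y₁) = 6.28×√(9.81×1.55) = 24.5 m/s; q = V₁·y₁ = 38.0 m²/s.
V₂ = q/y₂ = 38.0/13.0 = 2.92 m/s.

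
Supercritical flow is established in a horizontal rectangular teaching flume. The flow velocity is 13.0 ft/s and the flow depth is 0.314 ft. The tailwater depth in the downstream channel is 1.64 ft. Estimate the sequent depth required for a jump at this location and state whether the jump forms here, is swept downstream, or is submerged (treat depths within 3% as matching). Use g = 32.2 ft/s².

Fr₁ = V₁/√(g·y₁) = 13.0/√(32.2×0.314) = 4.09.
Bélanger equation: y₂/y₁ = ½[√(1 + 8Fr₁²) − 1] = ½[√134.7 − 1] = 5.30.
y₂ = 5.30 × 0.314 = 1.67 ft.
Tailwater y_tw = 1.64 ft: y_tw ≈ y₂, so the jump forms here.

y₂ = 1.67 ft; the jump forms here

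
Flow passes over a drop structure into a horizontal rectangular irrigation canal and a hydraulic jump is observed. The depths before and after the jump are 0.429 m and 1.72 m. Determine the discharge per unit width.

q = 2.79 m²/s

For a rectangular channel the momentum equation gives q² = ½·g·y₁·y₂·(y₁ + y₂) = ½×9.81×0.429×1.72×2.15 = 7.78.
q = √7.78 = 2.79 m²/s.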